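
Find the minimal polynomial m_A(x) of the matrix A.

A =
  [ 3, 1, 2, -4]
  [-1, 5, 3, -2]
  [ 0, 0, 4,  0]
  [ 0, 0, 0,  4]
x^3 - 12*x^2 + 48*x - 64

The characteristic polynomial is χ_A(x) = (x - 4)^4, so the eigenvalues are known. The minimal polynomial is
  m_A(x) = Π_λ (x − λ)^{k_λ}
where k_λ is the size of the *largest* Jordan block for λ (equivalently, the smallest k with (A − λI)^k v = 0 for every generalised eigenvector v of λ).

  λ = 4: largest Jordan block has size 3, contributing (x − 4)^3

So m_A(x) = (x - 4)^3 = x^3 - 12*x^2 + 48*x - 64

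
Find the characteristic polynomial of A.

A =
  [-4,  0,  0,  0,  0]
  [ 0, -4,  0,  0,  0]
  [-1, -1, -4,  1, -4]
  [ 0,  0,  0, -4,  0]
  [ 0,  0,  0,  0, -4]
x^5 + 20*x^4 + 160*x^3 + 640*x^2 + 1280*x + 1024

Expanding det(x·I − A) (e.g. by cofactor expansion or by noting that A is similar to its Jordan form J, which has the same characteristic polynomial as A) gives
  χ_A(x) = x^5 + 20*x^4 + 160*x^3 + 640*x^2 + 1280*x + 1024
which factors as (x + 4)^5. The eigenvalues (with algebraic multiplicities) are λ = -4 with multiplicity 5.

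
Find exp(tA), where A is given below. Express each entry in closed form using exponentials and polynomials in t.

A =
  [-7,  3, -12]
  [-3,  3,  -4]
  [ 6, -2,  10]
e^{tA} =
  [-9*t*exp(2*t) + exp(2*t), 3*t*exp(2*t), -12*t*exp(2*t)]
  [-3*t*exp(2*t), t*exp(2*t) + exp(2*t), -4*t*exp(2*t)]
  [6*t*exp(2*t), -2*t*exp(2*t), 8*t*exp(2*t) + exp(2*t)]

Strategy: write A = P · J · P⁻¹ where J is a Jordan canonical form, so e^{tA} = P · e^{tJ} · P⁻¹, and e^{tJ} can be computed block-by-block.

A has Jordan form
J =
  [2, 1, 0]
  [0, 2, 0]
  [0, 0, 2]
(up to reordering of blocks).

Per-block formulas:
  For a 2×2 Jordan block J_2(2): exp(t · J_2(2)) = e^(2t)·(I + t·N), where N is the 2×2 nilpotent shift.
  For a 1×1 block at λ = 2: exp(t · [2]) = [e^(2t)].

After assembling e^{tJ} and conjugating by P, we get:

e^{tA} =
  [-9*t*exp(2*t) + exp(2*t), 3*t*exp(2*t), -12*t*exp(2*t)]
  [-3*t*exp(2*t), t*exp(2*t) + exp(2*t), -4*t*exp(2*t)]
  [6*t*exp(2*t), -2*t*exp(2*t), 8*t*exp(2*t) + exp(2*t)]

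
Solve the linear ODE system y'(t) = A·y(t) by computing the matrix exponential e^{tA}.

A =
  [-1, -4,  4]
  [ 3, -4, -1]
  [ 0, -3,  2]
e^{tA} =
  [-6*t^2*exp(-t) + exp(-t), -4*t*exp(-t), 8*t^2*exp(-t) + 4*t*exp(-t)]
  [-9*t^2*exp(-t)/2 + 3*t*exp(-t), -3*t*exp(-t) + exp(-t), 6*t^2*exp(-t) - t*exp(-t)]
  [-9*t^2*exp(-t)/2, -3*t*exp(-t), 6*t^2*exp(-t) + 3*t*exp(-t) + exp(-t)]

Strategy: write A = P · J · P⁻¹ where J is a Jordan canonical form, so e^{tA} = P · e^{tJ} · P⁻¹, and e^{tJ} can be computed block-by-block.

A has Jordan form
J =
  [-1,  1,  0]
  [ 0, -1,  1]
  [ 0,  0, -1]
(up to reordering of blocks).

Per-block formulas:
  For a 3×3 Jordan block J_3(-1): exp(t · J_3(-1)) = e^(-1t)·(I + t·N + (t^2/2)·N^2), where N is the 3×3 nilpotent shift.

After assembling e^{tJ} and conjugating by P, we get:

e^{tA} =
  [-6*t^2*exp(-t) + exp(-t), -4*t*exp(-t), 8*t^2*exp(-t) + 4*t*exp(-t)]
  [-9*t^2*exp(-t)/2 + 3*t*exp(-t), -3*t*exp(-t) + exp(-t), 6*t^2*exp(-t) - t*exp(-t)]
  [-9*t^2*exp(-t)/2, -3*t*exp(-t), 6*t^2*exp(-t) + 3*t*exp(-t) + exp(-t)]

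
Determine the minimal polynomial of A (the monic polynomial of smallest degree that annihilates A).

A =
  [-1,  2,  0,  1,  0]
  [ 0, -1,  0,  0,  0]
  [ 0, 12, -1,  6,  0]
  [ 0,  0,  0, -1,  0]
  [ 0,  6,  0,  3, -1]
x^2 + 2*x + 1

The characteristic polynomial is χ_A(x) = (x + 1)^5, so the eigenvalues are known. The minimal polynomial is
  m_A(x) = Π_λ (x − λ)^{k_λ}
where k_λ is the size of the *largest* Jordan block for λ (equivalently, the smallest k with (A − λI)^k v = 0 for every generalised eigenvector v of λ).

  λ = -1: largest Jordan block has size 2, contributing (x + 1)^2

So m_A(x) = (x + 1)^2 = x^2 + 2*x + 1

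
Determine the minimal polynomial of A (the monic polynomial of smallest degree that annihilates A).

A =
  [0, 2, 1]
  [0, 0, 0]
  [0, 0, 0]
x^2

The characteristic polynomial is χ_A(x) = x^3, so the eigenvalues are known. The minimal polynomial is
  m_A(x) = Π_λ (x − λ)^{k_λ}
where k_λ is the size of the *largest* Jordan block for λ (equivalently, the smallest k with (A − λI)^k v = 0 for every generalised eigenvector v of λ).

  λ = 0: largest Jordan block has size 2, contributing (x − 0)^2

So m_A(x) = x^2 = x^2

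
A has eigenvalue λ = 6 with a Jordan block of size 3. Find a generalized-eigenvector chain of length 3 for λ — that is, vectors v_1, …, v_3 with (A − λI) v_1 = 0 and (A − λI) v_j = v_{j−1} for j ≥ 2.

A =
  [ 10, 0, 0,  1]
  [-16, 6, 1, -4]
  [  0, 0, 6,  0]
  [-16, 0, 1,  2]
A Jordan chain for λ = 6 of length 3:
v_1 = (1, -4, 0, -4)ᵀ
v_2 = (0, 1, 0, 1)ᵀ
v_3 = (0, 0, 1, 0)ᵀ

Let N = A − (6)·I. We want v_3 with N^3 v_3 = 0 but N^2 v_3 ≠ 0; then v_{j-1} := N · v_j for j = 3, …, 2.

Pick v_3 = (0, 0, 1, 0)ᵀ.
Then v_2 = N · v_3 = (0, 1, 0, 1)ᵀ.
Then v_1 = N · v_2 = (1, -4, 0, -4)ᵀ.

Sanity check: (A − (6)·I) v_1 = (0, 0, 0, 0)ᵀ = 0. ✓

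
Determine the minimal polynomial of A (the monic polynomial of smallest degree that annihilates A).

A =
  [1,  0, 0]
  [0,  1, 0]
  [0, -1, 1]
x^2 - 2*x + 1

The characteristic polynomial is χ_A(x) = (x - 1)^3, so the eigenvalues are known. The minimal polynomial is
  m_A(x) = Π_λ (x − λ)^{k_λ}
where k_λ is the size of the *largest* Jordan block for λ (equivalently, the smallest k with (A − λI)^k v = 0 for every generalised eigenvector v of λ).

  λ = 1: largest Jordan block has size 2, contributing (x − 1)^2

So m_A(x) = (x - 1)^2 = x^2 - 2*x + 1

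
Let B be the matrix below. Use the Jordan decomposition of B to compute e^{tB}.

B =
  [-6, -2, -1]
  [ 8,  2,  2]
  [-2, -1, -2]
e^{tB} =
  [t^2*exp(-2*t) - 4*t*exp(-2*t) + exp(-2*t), t^2*exp(-2*t)/2 - 2*t*exp(-2*t), -t*exp(-2*t)]
  [-2*t^2*exp(-2*t) + 8*t*exp(-2*t), -t^2*exp(-2*t) + 4*t*exp(-2*t) + exp(-2*t), 2*t*exp(-2*t)]
  [-2*t*exp(-2*t), -t*exp(-2*t), exp(-2*t)]

Strategy: write B = P · J · P⁻¹ where J is a Jordan canonical form, so e^{tB} = P · e^{tJ} · P⁻¹, and e^{tJ} can be computed block-by-block.

B has Jordan form
J =
  [-2,  1,  0]
  [ 0, -2,  1]
  [ 0,  0, -2]
(up to reordering of blocks).

Per-block formulas:
  For a 3×3 Jordan block J_3(-2): exp(t · J_3(-2)) = e^(-2t)·(I + t·N + (t^2/2)·N^2), where N is the 3×3 nilpotent shift.

After assembling e^{tJ} and conjugating by P, we get:

e^{tB} =
  [t^2*exp(-2*t) - 4*t*exp(-2*t) + exp(-2*t), t^2*exp(-2*t)/2 - 2*t*exp(-2*t), -t*exp(-2*t)]
  [-2*t^2*exp(-2*t) + 8*t*exp(-2*t), -t^2*exp(-2*t) + 4*t*exp(-2*t) + exp(-2*t), 2*t*exp(-2*t)]
  [-2*t*exp(-2*t), -t*exp(-2*t), exp(-2*t)]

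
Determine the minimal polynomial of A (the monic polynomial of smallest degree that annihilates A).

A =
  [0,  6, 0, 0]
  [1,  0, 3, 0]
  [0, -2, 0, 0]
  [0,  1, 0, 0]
x^3

The characteristic polynomial is χ_A(x) = x^4, so the eigenvalues are known. The minimal polynomial is
  m_A(x) = Π_λ (x − λ)^{k_λ}
where k_λ is the size of the *largest* Jordan block for λ (equivalently, the smallest k with (A − λI)^k v = 0 for every generalised eigenvector v of λ).

  λ = 0: largest Jordan block has size 3, contributing (x − 0)^3

So m_A(x) = x^3 = x^3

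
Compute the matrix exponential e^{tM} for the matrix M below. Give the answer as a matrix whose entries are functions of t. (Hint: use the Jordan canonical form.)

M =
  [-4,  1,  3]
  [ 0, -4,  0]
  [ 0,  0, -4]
e^{tM} =
  [exp(-4*t), t*exp(-4*t), 3*t*exp(-4*t)]
  [0, exp(-4*t), 0]
  [0, 0, exp(-4*t)]

Strategy: write M = P · J · P⁻¹ where J is a Jordan canonical form, so e^{tM} = P · e^{tJ} · P⁻¹, and e^{tJ} can be computed block-by-block.

M has Jordan form
J =
  [-4,  1,  0]
  [ 0, -4,  0]
  [ 0,  0, -4]
(up to reordering of blocks).

Per-block formulas:
  For a 1×1 block at λ = -4: exp(t · [-4]) = [e^(-4t)].
  For a 2×2 Jordan block J_2(-4): exp(t · J_2(-4)) = e^(-4t)·(I + t·N), where N is the 2×2 nilpotent shift.

After assembling e^{tJ} and conjugating by P, we get:

e^{tM} =
  [exp(-4*t), t*exp(-4*t), 3*t*exp(-4*t)]
  [0, exp(-4*t), 0]
  [0, 0, exp(-4*t)]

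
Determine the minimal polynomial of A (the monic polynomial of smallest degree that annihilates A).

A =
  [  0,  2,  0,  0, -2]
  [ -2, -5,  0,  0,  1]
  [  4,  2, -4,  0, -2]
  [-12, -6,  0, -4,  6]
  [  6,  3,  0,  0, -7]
x^2 + 8*x + 16

The characteristic polynomial is χ_A(x) = (x + 4)^5, so the eigenvalues are known. The minimal polynomial is
  m_A(x) = Π_λ (x − λ)^{k_λ}
where k_λ is the size of the *largest* Jordan block for λ (equivalently, the smallest k with (A − λI)^k v = 0 for every generalised eigenvector v of λ).

  λ = -4: largest Jordan block has size 2, contributing (x + 4)^2

So m_A(x) = (x + 4)^2 = x^2 + 8*x + 16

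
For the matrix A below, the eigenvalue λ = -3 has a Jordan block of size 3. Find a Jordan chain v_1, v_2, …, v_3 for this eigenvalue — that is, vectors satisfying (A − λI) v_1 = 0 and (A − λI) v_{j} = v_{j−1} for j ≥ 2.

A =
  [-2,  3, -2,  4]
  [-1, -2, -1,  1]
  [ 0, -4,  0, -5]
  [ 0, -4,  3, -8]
A Jordan chain for λ = -3 of length 3:
v_1 = (-2, -2, 4, 4)ᵀ
v_2 = (1, -1, 0, 0)ᵀ
v_3 = (1, 0, 0, 0)ᵀ

Let N = A − (-3)·I. We want v_3 with N^3 v_3 = 0 but N^2 v_3 ≠ 0; then v_{j-1} := N · v_j for j = 3, …, 2.

Pick v_3 = (1, 0, 0, 0)ᵀ.
Then v_2 = N · v_3 = (1, -1, 0, 0)ᵀ.
Then v_1 = N · v_2 = (-2, -2, 4, 4)ᵀ.

Sanity check: (A − (-3)·I) v_1 = (0, 0, 0, 0)ᵀ = 0. ✓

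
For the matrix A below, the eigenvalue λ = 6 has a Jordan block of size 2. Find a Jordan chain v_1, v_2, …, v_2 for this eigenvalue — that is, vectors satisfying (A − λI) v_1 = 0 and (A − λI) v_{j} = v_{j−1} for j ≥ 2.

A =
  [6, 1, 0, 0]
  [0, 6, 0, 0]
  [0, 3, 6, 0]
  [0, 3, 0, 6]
A Jordan chain for λ = 6 of length 2:
v_1 = (1, 0, 3, 3)ᵀ
v_2 = (0, 1, 0, 0)ᵀ

Let N = A − (6)·I. We want v_2 with N^2 v_2 = 0 but N^1 v_2 ≠ 0; then v_{j-1} := N · v_j for j = 2, …, 2.

Pick v_2 = (0, 1, 0, 0)ᵀ.
Then v_1 = N · v_2 = (1, 0, 3, 3)ᵀ.

Sanity check: (A − (6)·I) v_1 = (0, 0, 0, 0)ᵀ = 0. ✓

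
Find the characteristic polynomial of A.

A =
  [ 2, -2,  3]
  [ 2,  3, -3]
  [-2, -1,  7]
x^3 - 12*x^2 + 48*x - 64

Expanding det(x·I − A) (e.g. by cofactor expansion or by noting that A is similar to its Jordan form J, which has the same characteristic polynomial as A) gives
  χ_A(x) = x^3 - 12*x^2 + 48*x - 64
which factors as (x - 4)^3. The eigenvalues (with algebraic multiplicities) are λ = 4 with multiplicity 3.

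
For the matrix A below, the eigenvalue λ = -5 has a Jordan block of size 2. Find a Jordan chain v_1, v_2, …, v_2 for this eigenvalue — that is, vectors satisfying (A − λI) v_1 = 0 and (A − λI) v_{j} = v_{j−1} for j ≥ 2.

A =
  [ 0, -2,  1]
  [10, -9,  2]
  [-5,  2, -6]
A Jordan chain for λ = -5 of length 2:
v_1 = (5, 10, -5)ᵀ
v_2 = (1, 0, 0)ᵀ

Let N = A − (-5)·I. We want v_2 with N^2 v_2 = 0 but N^1 v_2 ≠ 0; then v_{j-1} := N · v_j for j = 2, …, 2.

Pick v_2 = (1, 0, 0)ᵀ.
Then v_1 = N · v_2 = (5, 10, -5)ᵀ.

Sanity check: (A − (-5)·I) v_1 = (0, 0, 0)ᵀ = 0. ✓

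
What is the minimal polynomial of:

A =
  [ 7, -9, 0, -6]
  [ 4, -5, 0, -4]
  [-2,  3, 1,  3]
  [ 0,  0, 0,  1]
x^2 - 2*x + 1

The characteristic polynomial is χ_A(x) = (x - 1)^4, so the eigenvalues are known. The minimal polynomial is
  m_A(x) = Π_λ (x − λ)^{k_λ}
where k_λ is the size of the *largest* Jordan block for λ (equivalently, the smallest k with (A − λI)^k v = 0 for every generalised eigenvector v of λ).

  λ = 1: largest Jordan block has size 2, contributing (x − 1)^2

So m_A(x) = (x - 1)^2 = x^2 - 2*x + 1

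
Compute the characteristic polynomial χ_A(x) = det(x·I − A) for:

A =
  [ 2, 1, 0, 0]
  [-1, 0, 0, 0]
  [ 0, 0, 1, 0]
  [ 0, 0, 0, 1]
x^4 - 4*x^3 + 6*x^2 - 4*x + 1

Expanding det(x·I − A) (e.g. by cofactor expansion or by noting that A is similar to its Jordan form J, which has the same characteristic polynomial as A) gives
  χ_A(x) = x^4 - 4*x^3 + 6*x^2 - 4*x + 1
which factors as (x - 1)^4. The eigenvalues (with algebraic multiplicities) are λ = 1 with multiplicity 4.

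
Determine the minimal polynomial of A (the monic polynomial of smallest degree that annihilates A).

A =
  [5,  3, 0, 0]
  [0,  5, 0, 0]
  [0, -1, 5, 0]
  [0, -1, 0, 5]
x^2 - 10*x + 25

The characteristic polynomial is χ_A(x) = (x - 5)^4, so the eigenvalues are known. The minimal polynomial is
  m_A(x) = Π_λ (x − λ)^{k_λ}
where k_λ is the size of the *largest* Jordan block for λ (equivalently, the smallest k with (A − λI)^k v = 0 for every generalised eigenvector v of λ).

  λ = 5: largest Jordan block has size 2, contributing (x − 5)^2

So m_A(x) = (x - 5)^2 = x^2 - 10*x + 25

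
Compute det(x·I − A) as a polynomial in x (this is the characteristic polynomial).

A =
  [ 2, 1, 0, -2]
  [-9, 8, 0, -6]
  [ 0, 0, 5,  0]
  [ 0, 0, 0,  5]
x^4 - 20*x^3 + 150*x^2 - 500*x + 625

Expanding det(x·I − A) (e.g. by cofactor expansion or by noting that A is similar to its Jordan form J, which has the same characteristic polynomial as A) gives
  χ_A(x) = x^4 - 20*x^3 + 150*x^2 - 500*x + 625
which factors as (x - 5)^4. The eigenvalues (with algebraic multiplicities) are λ = 5 with multiplicity 4.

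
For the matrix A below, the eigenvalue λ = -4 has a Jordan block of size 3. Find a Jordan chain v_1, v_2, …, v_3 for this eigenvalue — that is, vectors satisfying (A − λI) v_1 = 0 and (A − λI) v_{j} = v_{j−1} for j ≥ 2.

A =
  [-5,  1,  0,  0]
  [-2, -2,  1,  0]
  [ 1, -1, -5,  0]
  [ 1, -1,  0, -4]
A Jordan chain for λ = -4 of length 3:
v_1 = (-1, -1, 0, 1)ᵀ
v_2 = (-1, -2, 1, 1)ᵀ
v_3 = (1, 0, 0, 0)ᵀ

Let N = A − (-4)·I. We want v_3 with N^3 v_3 = 0 but N^2 v_3 ≠ 0; then v_{j-1} := N · v_j for j = 3, …, 2.

Pick v_3 = (1, 0, 0, 0)ᵀ.
Then v_2 = N · v_3 = (-1, -2, 1, 1)ᵀ.
Then v_1 = N · v_2 = (-1, -1, 0, 1)ᵀ.

Sanity check: (A − (-4)·I) v_1 = (0, 0, 0, 0)ᵀ = 0. ✓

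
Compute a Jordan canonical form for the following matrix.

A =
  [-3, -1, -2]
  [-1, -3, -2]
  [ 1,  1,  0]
J_2(-2) ⊕ J_1(-2)

The characteristic polynomial is
  det(x·I − A) = x^3 + 6*x^2 + 12*x + 8 = (x + 2)^3

Eigenvalues and multiplicities (the geometric multiplicity of λ is n − rank(A − λI), which equals the number of Jordan blocks for λ):
  λ = -2: algebraic multiplicity = 3, geometric multiplicity = 2

Determining the block sizes for each eigenvalue:
  λ = -2: 2 blocks summing to 3 forces exactly one block of size 2 and the rest size 1 → block sizes [2, 1]

Assembling the blocks gives a Jordan form
J =
  [-2,  1,  0]
  [ 0, -2,  0]
  [ 0,  0, -2]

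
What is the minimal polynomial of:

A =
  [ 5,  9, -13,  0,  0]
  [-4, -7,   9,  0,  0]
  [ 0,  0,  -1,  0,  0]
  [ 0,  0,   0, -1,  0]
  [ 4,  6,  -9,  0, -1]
x^3 + 3*x^2 + 3*x + 1

The characteristic polynomial is χ_A(x) = (x + 1)^5, so the eigenvalues are known. The minimal polynomial is
  m_A(x) = Π_λ (x − λ)^{k_λ}
where k_λ is the size of the *largest* Jordan block for λ (equivalently, the smallest k with (A − λI)^k v = 0 for every generalised eigenvector v of λ).

  λ = -1: largest Jordan block has size 3, contributing (x + 1)^3

So m_A(x) = (x + 1)^3 = x^3 + 3*x^2 + 3*x + 1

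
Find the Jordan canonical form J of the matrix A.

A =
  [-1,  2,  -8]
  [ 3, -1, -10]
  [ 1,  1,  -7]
J_3(-3)

The characteristic polynomial is
  det(x·I − A) = x^3 + 9*x^2 + 27*x + 27 = (x + 3)^3

Eigenvalues and multiplicities (the geometric multiplicity of λ is n − rank(A − λI), which equals the number of Jordan blocks for λ):
  λ = -3: algebraic multiplicity = 3, geometric multiplicity = 1

Determining the block sizes for each eigenvalue:
  λ = -3: one block (gm = 1), so the single block has size am = 3 → block sizes [3]

Assembling the blocks gives a Jordan form
J =
  [-3,  1,  0]
  [ 0, -3,  1]
  [ 0,  0, -3]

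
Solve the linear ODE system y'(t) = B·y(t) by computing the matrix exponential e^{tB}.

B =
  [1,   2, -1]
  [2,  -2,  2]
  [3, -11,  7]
e^{tB} =
  [t^2*exp(2*t) - t*exp(2*t) + exp(2*t), t^2*exp(2*t)/2 + 2*t*exp(2*t), -t*exp(2*t)]
  [-2*t^2*exp(2*t) + 2*t*exp(2*t), -t^2*exp(2*t) - 4*t*exp(2*t) + exp(2*t), 2*t*exp(2*t)]
  [-5*t^2*exp(2*t) + 3*t*exp(2*t), -5*t^2*exp(2*t)/2 - 11*t*exp(2*t), 5*t*exp(2*t) + exp(2*t)]

Strategy: write B = P · J · P⁻¹ where J is a Jordan canonical form, so e^{tB} = P · e^{tJ} · P⁻¹, and e^{tJ} can be computed block-by-block.

B has Jordan form
J =
  [2, 1, 0]
  [0, 2, 1]
  [0, 0, 2]
(up to reordering of blocks).

Per-block formulas:
  For a 3×3 Jordan block J_3(2): exp(t · J_3(2)) = e^(2t)·(I + t·N + (t^2/2)·N^2), where N is the 3×3 nilpotent shift.

After assembling e^{tJ} and conjugating by P, we get:

e^{tB} =
  [t^2*exp(2*t) - t*exp(2*t) + exp(2*t), t^2*exp(2*t)/2 + 2*t*exp(2*t), -t*exp(2*t)]
  [-2*t^2*exp(2*t) + 2*t*exp(2*t), -t^2*exp(2*t) - 4*t*exp(2*t) + exp(2*t), 2*t*exp(2*t)]
  [-5*t^2*exp(2*t) + 3*t*exp(2*t), -5*t^2*exp(2*t)/2 - 11*t*exp(2*t), 5*t*exp(2*t) + exp(2*t)]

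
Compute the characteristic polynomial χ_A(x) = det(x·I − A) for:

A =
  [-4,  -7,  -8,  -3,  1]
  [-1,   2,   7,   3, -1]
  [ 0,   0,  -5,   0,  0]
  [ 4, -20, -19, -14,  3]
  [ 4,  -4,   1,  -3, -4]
x^5 + 25*x^4 + 250*x^3 + 1250*x^2 + 3125*x + 3125

Expanding det(x·I − A) (e.g. by cofactor expansion or by noting that A is similar to its Jordan form J, which has the same characteristic polynomial as A) gives
  χ_A(x) = x^5 + 25*x^4 + 250*x^3 + 1250*x^2 + 3125*x + 3125
which factors as (x + 5)^5. The eigenvalues (with algebraic multiplicities) are λ = -5 with multiplicity 5.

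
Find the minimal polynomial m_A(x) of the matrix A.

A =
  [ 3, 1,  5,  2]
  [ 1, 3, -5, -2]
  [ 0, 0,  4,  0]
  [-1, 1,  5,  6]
x^2 - 8*x + 16

The characteristic polynomial is χ_A(x) = (x - 4)^4, so the eigenvalues are known. The minimal polynomial is
  m_A(x) = Π_λ (x − λ)^{k_λ}
where k_λ is the size of the *largest* Jordan block for λ (equivalently, the smallest k with (A − λI)^k v = 0 for every generalised eigenvector v of λ).

  λ = 4: largest Jordan block has size 2, contributing (x − 4)^2

So m_A(x) = (x - 4)^2 = x^2 - 8*x + 16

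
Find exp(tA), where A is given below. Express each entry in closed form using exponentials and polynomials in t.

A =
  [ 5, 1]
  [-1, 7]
e^{tA} =
  [-t*exp(6*t) + exp(6*t), t*exp(6*t)]
  [-t*exp(6*t), t*exp(6*t) + exp(6*t)]

Strategy: write A = P · J · P⁻¹ where J is a Jordan canonical form, so e^{tA} = P · e^{tJ} · P⁻¹, and e^{tJ} can be computed block-by-block.

A has Jordan form
J =
  [6, 1]
  [0, 6]
(up to reordering of blocks).

Per-block formulas:
  For a 2×2 Jordan block J_2(6): exp(t · J_2(6)) = e^(6t)·(I + t·N), where N is the 2×2 nilpotent shift.

After assembling e^{tJ} and conjugating by P, we get:

e^{tA} =
  [-t*exp(6*t) + exp(6*t), t*exp(6*t)]
  [-t*exp(6*t), t*exp(6*t) + exp(6*t)]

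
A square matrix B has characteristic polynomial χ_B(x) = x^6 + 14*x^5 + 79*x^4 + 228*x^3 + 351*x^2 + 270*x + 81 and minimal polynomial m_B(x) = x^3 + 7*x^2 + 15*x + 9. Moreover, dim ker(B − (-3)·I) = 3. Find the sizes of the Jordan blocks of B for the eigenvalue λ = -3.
Block sizes for λ = -3: [2, 1, 1]

Step 1 — from the characteristic polynomial, algebraic multiplicity of λ = -3 is 4. From dim ker(B − (-3)·I) = 3, there are exactly 3 Jordan blocks for λ = -3.
Step 2 — from the minimal polynomial, the factor (x + 3)^2 tells us the largest block for λ = -3 has size 2.
Step 3 — with total size 4, 3 blocks, and largest block 2, the block sizes (in nonincreasing order) are [2, 1, 1].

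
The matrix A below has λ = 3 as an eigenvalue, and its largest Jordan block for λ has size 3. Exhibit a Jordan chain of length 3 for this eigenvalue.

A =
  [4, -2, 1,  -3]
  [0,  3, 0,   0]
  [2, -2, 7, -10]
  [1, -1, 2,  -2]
A Jordan chain for λ = 3 of length 3:
v_1 = (-1, 0, -2, -1)ᵀ
v_2 = (-2, 0, -2, -1)ᵀ
v_3 = (0, 1, 0, 0)ᵀ

Let N = A − (3)·I. We want v_3 with N^3 v_3 = 0 but N^2 v_3 ≠ 0; then v_{j-1} := N · v_j for j = 3, …, 2.

Pick v_3 = (0, 1, 0, 0)ᵀ.
Then v_2 = N · v_3 = (-2, 0, -2, -1)ᵀ.
Then v_1 = N · v_2 = (-1, 0, -2, -1)ᵀ.

Sanity check: (A − (3)·I) v_1 = (0, 0, 0, 0)ᵀ = 0. ✓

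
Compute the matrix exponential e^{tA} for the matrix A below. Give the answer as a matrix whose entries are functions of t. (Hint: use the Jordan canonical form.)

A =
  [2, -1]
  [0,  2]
e^{tA} =
  [exp(2*t), -t*exp(2*t)]
  [0, exp(2*t)]

Strategy: write A = P · J · P⁻¹ where J is a Jordan canonical form, so e^{tA} = P · e^{tJ} · P⁻¹, and e^{tJ} can be computed block-by-block.

A has Jordan form
J =
  [2, 1]
  [0, 2]
(up to reordering of blocks).

Per-block formulas:
  For a 2×2 Jordan block J_2(2): exp(t · J_2(2)) = e^(2t)·(I + t·N), where N is the 2×2 nilpotent shift.

After assembling e^{tJ} and conjugating by P, we get:

e^{tA} =
  [exp(2*t), -t*exp(2*t)]
  [0, exp(2*t)]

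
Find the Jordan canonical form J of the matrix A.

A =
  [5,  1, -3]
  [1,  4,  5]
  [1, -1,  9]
J_3(6)

The characteristic polynomial is
  det(x·I − A) = x^3 - 18*x^2 + 108*x - 216 = (x - 6)^3

Eigenvalues and multiplicities (the geometric multiplicity of λ is n − rank(A − λI), which equals the number of Jordan blocks for λ):
  λ = 6: algebraic multiplicity = 3, geometric multiplicity = 1

Determining the block sizes for each eigenvalue:
  λ = 6: one block (gm = 1), so the single block has size am = 3 → block sizes [3]

Assembling the blocks gives a Jordan form
J =
  [6, 1, 0]
  [0, 6, 1]
  [0, 0, 6]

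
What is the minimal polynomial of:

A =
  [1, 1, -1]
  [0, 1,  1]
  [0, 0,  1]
x^3 - 3*x^2 + 3*x - 1

The characteristic polynomial is χ_A(x) = (x - 1)^3, so the eigenvalues are known. The minimal polynomial is
  m_A(x) = Π_λ (x − λ)^{k_λ}
where k_λ is the size of the *largest* Jordan block for λ (equivalently, the smallest k with (A − λI)^k v = 0 for every generalised eigenvector v of λ).

  λ = 1: largest Jordan block has size 3, contributing (x − 1)^3

So m_A(x) = (x - 1)^3 = x^3 - 3*x^2 + 3*x - 1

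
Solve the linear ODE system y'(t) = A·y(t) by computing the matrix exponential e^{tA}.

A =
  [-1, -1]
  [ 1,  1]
e^{tA} =
  [1 - t, -t]
  [t, t + 1]

Strategy: write A = P · J · P⁻¹ where J is a Jordan canonical form, so e^{tA} = P · e^{tJ} · P⁻¹, and e^{tJ} can be computed block-by-block.

A has Jordan form
J =
  [0, 1]
  [0, 0]
(up to reordering of blocks).

Per-block formulas:
  For a 2×2 Jordan block J_2(0): exp(t · J_2(0)) = e^(0t)·(I + t·N), where N is the 2×2 nilpotent shift.

After assembling e^{tJ} and conjugating by P, we get:

e^{tA} =
  [1 - t, -t]
  [t, t + 1]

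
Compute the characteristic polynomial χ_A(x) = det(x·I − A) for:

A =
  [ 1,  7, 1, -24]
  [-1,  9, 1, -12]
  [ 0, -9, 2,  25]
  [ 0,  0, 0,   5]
x^4 - 17*x^3 + 105*x^2 - 275*x + 250

Expanding det(x·I − A) (e.g. by cofactor expansion or by noting that A is similar to its Jordan form J, which has the same characteristic polynomial as A) gives
  χ_A(x) = x^4 - 17*x^3 + 105*x^2 - 275*x + 250
which factors as (x - 5)^3*(x - 2). The eigenvalues (with algebraic multiplicities) are λ = 2 with multiplicity 1, λ = 5 with multiplicity 3.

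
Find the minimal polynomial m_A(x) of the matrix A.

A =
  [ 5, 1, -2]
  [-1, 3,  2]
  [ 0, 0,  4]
x^2 - 8*x + 16

The characteristic polynomial is χ_A(x) = (x - 4)^3, so the eigenvalues are known. The minimal polynomial is
  m_A(x) = Π_λ (x − λ)^{k_λ}
where k_λ is the size of the *largest* Jordan block for λ (equivalently, the smallest k with (A − λI)^k v = 0 for every generalised eigenvector v of λ).

  λ = 4: largest Jordan block has size 2, contributing (x − 4)^2

So m_A(x) = (x - 4)^2 = x^2 - 8*x + 16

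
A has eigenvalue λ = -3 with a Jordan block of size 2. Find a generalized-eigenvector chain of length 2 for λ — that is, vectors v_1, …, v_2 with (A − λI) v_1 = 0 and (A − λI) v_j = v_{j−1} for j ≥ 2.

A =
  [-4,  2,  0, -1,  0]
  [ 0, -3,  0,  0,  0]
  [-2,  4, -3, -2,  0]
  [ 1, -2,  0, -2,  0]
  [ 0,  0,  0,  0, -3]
A Jordan chain for λ = -3 of length 2:
v_1 = (-1, 0, -2, 1, 0)ᵀ
v_2 = (1, 0, 0, 0, 0)ᵀ

Let N = A − (-3)·I. We want v_2 with N^2 v_2 = 0 but N^1 v_2 ≠ 0; then v_{j-1} := N · v_j for j = 2, …, 2.

Pick v_2 = (1, 0, 0, 0, 0)ᵀ.
Then v_1 = N · v_2 = (-1, 0, -2, 1, 0)ᵀ.

Sanity check: (A − (-3)·I) v_1 = (0, 0, 0, 0, 0)ᵀ = 0. ✓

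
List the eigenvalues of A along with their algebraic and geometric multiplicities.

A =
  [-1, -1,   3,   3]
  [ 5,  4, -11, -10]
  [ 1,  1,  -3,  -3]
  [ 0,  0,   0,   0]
λ = 0: alg = 4, geom = 2

Step 1 — factor the characteristic polynomial to read off the algebraic multiplicities:
  χ_A(x) = x^4

Step 2 — compute geometric multiplicities via the rank-nullity identity g(λ) = n − rank(A − λI):
  rank(A − (0)·I) = 2, so dim ker(A − (0)·I) = n − 2 = 2

Summary:
  λ = 0: algebraic multiplicity = 4, geometric multiplicity = 2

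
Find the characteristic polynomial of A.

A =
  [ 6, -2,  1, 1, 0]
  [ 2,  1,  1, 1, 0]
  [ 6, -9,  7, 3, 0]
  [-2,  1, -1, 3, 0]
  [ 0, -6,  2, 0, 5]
x^5 - 22*x^4 + 193*x^3 - 844*x^2 + 1840*x - 1600

Expanding det(x·I − A) (e.g. by cofactor expansion or by noting that A is similar to its Jordan form J, which has the same characteristic polynomial as A) gives
  χ_A(x) = x^5 - 22*x^4 + 193*x^3 - 844*x^2 + 1840*x - 1600
which factors as (x - 5)^2*(x - 4)^3. The eigenvalues (with algebraic multiplicities) are λ = 4 with multiplicity 3, λ = 5 with multiplicity 2.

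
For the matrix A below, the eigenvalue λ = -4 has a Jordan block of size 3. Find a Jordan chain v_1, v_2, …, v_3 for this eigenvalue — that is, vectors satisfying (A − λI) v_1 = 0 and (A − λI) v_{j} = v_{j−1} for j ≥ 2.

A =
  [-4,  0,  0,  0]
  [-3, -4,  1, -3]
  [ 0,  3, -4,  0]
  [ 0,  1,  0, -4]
A Jordan chain for λ = -4 of length 3:
v_1 = (0, 0, -9, -3)ᵀ
v_2 = (0, -3, 0, 0)ᵀ
v_3 = (1, 0, 0, 0)ᵀ

Let N = A − (-4)·I. We want v_3 with N^3 v_3 = 0 but N^2 v_3 ≠ 0; then v_{j-1} := N · v_j for j = 3, …, 2.

Pick v_3 = (1, 0, 0, 0)ᵀ.
Then v_2 = N · v_3 = (0, -3, 0, 0)ᵀ.
Then v_1 = N · v_2 = (0, 0, -9, -3)ᵀ.

Sanity check: (A − (-4)·I) v_1 = (0, 0, 0, 0)ᵀ = 0. ✓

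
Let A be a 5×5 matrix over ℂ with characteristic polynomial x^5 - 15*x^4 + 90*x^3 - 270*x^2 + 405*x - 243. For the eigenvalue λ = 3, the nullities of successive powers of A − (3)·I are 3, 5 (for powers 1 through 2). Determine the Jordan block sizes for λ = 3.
Block sizes for λ = 3: [2, 2, 1]

From the dimensions of kernels of powers, the number of Jordan blocks of size at least j is d_j − d_{j−1} where d_j = dim ker(N^j) (with d_0 = 0). Computing the differences gives [3, 2].
The number of blocks of size exactly k is (#blocks of size ≥ k) − (#blocks of size ≥ k + 1), so the partition is: 1 block(s) of size 1, 2 block(s) of size 2.
In nonincreasing order the block sizes are [2, 2, 1].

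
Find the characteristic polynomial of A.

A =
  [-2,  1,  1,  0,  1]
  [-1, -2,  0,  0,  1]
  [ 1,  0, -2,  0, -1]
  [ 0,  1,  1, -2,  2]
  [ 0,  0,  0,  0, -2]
x^5 + 10*x^4 + 40*x^3 + 80*x^2 + 80*x + 32

Expanding det(x·I − A) (e.g. by cofactor expansion or by noting that A is similar to its Jordan form J, which has the same characteristic polynomial as A) gives
  χ_A(x) = x^5 + 10*x^4 + 40*x^3 + 80*x^2 + 80*x + 32
which factors as (x + 2)^5. The eigenvalues (with algebraic multiplicities) are λ = -2 with multiplicity 5.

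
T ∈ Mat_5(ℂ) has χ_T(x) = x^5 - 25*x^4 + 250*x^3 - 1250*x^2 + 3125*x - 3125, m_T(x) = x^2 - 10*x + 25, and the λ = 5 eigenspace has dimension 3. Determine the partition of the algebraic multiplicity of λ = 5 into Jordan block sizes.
Block sizes for λ = 5: [2, 2, 1]

Step 1 — from the characteristic polynomial, algebraic multiplicity of λ = 5 is 5. From dim ker(T − (5)·I) = 3, there are exactly 3 Jordan blocks for λ = 5.
Step 2 — from the minimal polynomial, the factor (x − 5)^2 tells us the largest block for λ = 5 has size 2.
Step 3 — with total size 5, 3 blocks, and largest block 2, the block sizes (in nonincreasing order) are [2, 2, 1].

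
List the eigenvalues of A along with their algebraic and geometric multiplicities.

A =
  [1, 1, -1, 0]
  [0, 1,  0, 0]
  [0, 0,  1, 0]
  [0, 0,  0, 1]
λ = 1: alg = 4, geom = 3

Step 1 — factor the characteristic polynomial to read off the algebraic multiplicities:
  χ_A(x) = (x - 1)^4

Step 2 — compute geometric multiplicities via the rank-nullity identity g(λ) = n − rank(A − λI):
  rank(A − (1)·I) = 1, so dim ker(A − (1)·I) = n − 1 = 3

Summary:
  λ = 1: algebraic multiplicity = 4, geometric multiplicity = 3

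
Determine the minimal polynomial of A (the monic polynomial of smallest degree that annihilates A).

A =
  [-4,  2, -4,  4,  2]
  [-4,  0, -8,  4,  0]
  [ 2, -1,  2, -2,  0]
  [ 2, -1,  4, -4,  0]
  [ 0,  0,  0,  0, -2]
x^3 + 4*x^2 + 4*x

The characteristic polynomial is χ_A(x) = x*(x + 2)^4, so the eigenvalues are known. The minimal polynomial is
  m_A(x) = Π_λ (x − λ)^{k_λ}
where k_λ is the size of the *largest* Jordan block for λ (equivalently, the smallest k with (A − λI)^k v = 0 for every generalised eigenvector v of λ).

  λ = -2: largest Jordan block has size 2, contributing (x + 2)^2
  λ = 0: largest Jordan block has size 1, contributing (x − 0)

So m_A(x) = x*(x + 2)^2 = x^3 + 4*x^2 + 4*x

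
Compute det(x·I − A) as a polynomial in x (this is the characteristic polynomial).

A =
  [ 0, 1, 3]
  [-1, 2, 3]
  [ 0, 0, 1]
x^3 - 3*x^2 + 3*x - 1

Expanding det(x·I − A) (e.g. by cofactor expansion or by noting that A is similar to its Jordan form J, which has the same characteristic polynomial as A) gives
  χ_A(x) = x^3 - 3*x^2 + 3*x - 1
which factors as (x - 1)^3. The eigenvalues (with algebraic multiplicities) are λ = 1 with multiplicity 3.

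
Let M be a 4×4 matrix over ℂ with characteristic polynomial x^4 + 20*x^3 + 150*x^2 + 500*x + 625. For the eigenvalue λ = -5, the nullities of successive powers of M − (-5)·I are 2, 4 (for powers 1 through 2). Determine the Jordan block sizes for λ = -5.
Block sizes for λ = -5: [2, 2]

From the dimensions of kernels of powers, the number of Jordan blocks of size at least j is d_j − d_{j−1} where d_j = dim ker(N^j) (with d_0 = 0). Computing the differences gives [2, 2].
The number of blocks of size exactly k is (#blocks of size ≥ k) − (#blocks of size ≥ k + 1), so the partition is: 2 block(s) of size 2.
In nonincreasing order the block sizes are [2, 2].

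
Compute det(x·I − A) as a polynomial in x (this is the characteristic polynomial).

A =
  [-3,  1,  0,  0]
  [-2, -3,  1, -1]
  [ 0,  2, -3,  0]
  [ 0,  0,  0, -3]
x^4 + 12*x^3 + 54*x^2 + 108*x + 81

Expanding det(x·I − A) (e.g. by cofactor expansion or by noting that A is similar to its Jordan form J, which has the same characteristic polynomial as A) gives
  χ_A(x) = x^4 + 12*x^3 + 54*x^2 + 108*x + 81
which factors as (x + 3)^4. The eigenvalues (with algebraic multiplicities) are λ = -3 with multiplicity 4.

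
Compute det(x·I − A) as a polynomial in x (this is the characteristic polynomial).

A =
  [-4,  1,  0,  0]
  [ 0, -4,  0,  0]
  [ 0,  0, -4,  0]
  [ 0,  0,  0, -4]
x^4 + 16*x^3 + 96*x^2 + 256*x + 256

Expanding det(x·I − A) (e.g. by cofactor expansion or by noting that A is similar to its Jordan form J, which has the same characteristic polynomial as A) gives
  χ_A(x) = x^4 + 16*x^3 + 96*x^2 + 256*x + 256
which factors as (x + 4)^4. The eigenvalues (with algebraic multiplicities) are λ = -4 with multiplicity 4.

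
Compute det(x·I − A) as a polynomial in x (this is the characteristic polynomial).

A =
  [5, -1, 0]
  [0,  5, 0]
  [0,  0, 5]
x^3 - 15*x^2 + 75*x - 125

Expanding det(x·I − A) (e.g. by cofactor expansion or by noting that A is similar to its Jordan form J, which has the same characteristic polynomial as A) gives
  χ_A(x) = x^3 - 15*x^2 + 75*x - 125
which factors as (x - 5)^3. The eigenvalues (with algebraic multiplicities) are λ = 5 with multiplicity 3.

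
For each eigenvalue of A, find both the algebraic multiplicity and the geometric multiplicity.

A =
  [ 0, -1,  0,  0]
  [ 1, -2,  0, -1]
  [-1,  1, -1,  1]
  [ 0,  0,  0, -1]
λ = -1: alg = 4, geom = 2

Step 1 — factor the characteristic polynomial to read off the algebraic multiplicities:
  χ_A(x) = (x + 1)^4

Step 2 — compute geometric multiplicities via the rank-nullity identity g(λ) = n − rank(A − λI):
  rank(A − (-1)·I) = 2, so dim ker(A − (-1)·I) = n − 2 = 2

Summary:
  λ = -1: algebraic multiplicity = 4, geometric multiplicity = 2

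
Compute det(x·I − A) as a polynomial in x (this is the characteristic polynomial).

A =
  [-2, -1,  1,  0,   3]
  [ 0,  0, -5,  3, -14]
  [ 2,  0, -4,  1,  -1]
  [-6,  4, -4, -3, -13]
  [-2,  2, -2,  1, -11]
x^5 + 20*x^4 + 160*x^3 + 640*x^2 + 1280*x + 1024

Expanding det(x·I − A) (e.g. by cofactor expansion or by noting that A is similar to its Jordan form J, which has the same characteristic polynomial as A) gives
  χ_A(x) = x^5 + 20*x^4 + 160*x^3 + 640*x^2 + 1280*x + 1024
which factors as (x + 4)^5. The eigenvalues (with algebraic multiplicities) are λ = -4 with multiplicity 5.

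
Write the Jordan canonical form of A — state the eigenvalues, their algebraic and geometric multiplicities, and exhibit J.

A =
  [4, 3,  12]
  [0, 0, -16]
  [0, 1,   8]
J_2(4) ⊕ J_1(4)

The characteristic polynomial is
  det(x·I − A) = x^3 - 12*x^2 + 48*x - 64 = (x - 4)^3

Eigenvalues and multiplicities (the geometric multiplicity of λ is n − rank(A − λI), which equals the number of Jordan blocks for λ):
  λ = 4: algebraic multiplicity = 3, geometric multiplicity = 2

Determining the block sizes for each eigenvalue:
  λ = 4: 2 blocks summing to 3 forces exactly one block of size 2 and the rest size 1 → block sizes [2, 1]

Assembling the blocks gives a Jordan form
J =
  [4, 1, 0]
  [0, 4, 0]
  [0, 0, 4]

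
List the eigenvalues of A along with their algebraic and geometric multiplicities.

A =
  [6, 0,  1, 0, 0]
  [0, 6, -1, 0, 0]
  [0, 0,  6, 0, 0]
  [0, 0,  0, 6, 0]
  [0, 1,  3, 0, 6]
λ = 6: alg = 5, geom = 3

Step 1 — factor the characteristic polynomial to read off the algebraic multiplicities:
  χ_A(x) = (x - 6)^5

Step 2 — compute geometric multiplicities via the rank-nullity identity g(λ) = n − rank(A − λI):
  rank(A − (6)·I) = 2, so dim ker(A − (6)·I) = n − 2 = 3

Summary:
  λ = 6: algebraic multiplicity = 5, geometric multiplicity = 3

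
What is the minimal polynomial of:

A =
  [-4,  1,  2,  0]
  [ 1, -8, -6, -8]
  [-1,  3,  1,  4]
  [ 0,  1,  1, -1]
x^2 + 6*x + 9

The characteristic polynomial is χ_A(x) = (x + 3)^4, so the eigenvalues are known. The minimal polynomial is
  m_A(x) = Π_λ (x − λ)^{k_λ}
where k_λ is the size of the *largest* Jordan block for λ (equivalently, the smallest k with (A − λI)^k v = 0 for every generalised eigenvector v of λ).

  λ = -3: largest Jordan block has size 2, contributing (x + 3)^2

So m_A(x) = (x + 3)^2 = x^2 + 6*x + 9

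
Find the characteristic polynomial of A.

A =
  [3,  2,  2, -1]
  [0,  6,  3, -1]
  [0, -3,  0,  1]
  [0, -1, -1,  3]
x^4 - 12*x^3 + 54*x^2 - 108*x + 81

Expanding det(x·I − A) (e.g. by cofactor expansion or by noting that A is similar to its Jordan form J, which has the same characteristic polynomial as A) gives
  χ_A(x) = x^4 - 12*x^3 + 54*x^2 - 108*x + 81
which factors as (x - 3)^4. The eigenvalues (with algebraic multiplicities) are λ = 3 with multiplicity 4.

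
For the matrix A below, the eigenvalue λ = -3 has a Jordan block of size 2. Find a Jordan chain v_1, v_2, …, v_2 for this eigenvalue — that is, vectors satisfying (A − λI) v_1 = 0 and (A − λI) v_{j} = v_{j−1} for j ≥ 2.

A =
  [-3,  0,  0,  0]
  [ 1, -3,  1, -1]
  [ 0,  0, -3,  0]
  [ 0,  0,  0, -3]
A Jordan chain for λ = -3 of length 2:
v_1 = (0, 1, 0, 0)ᵀ
v_2 = (1, 0, 0, 0)ᵀ

Let N = A − (-3)·I. We want v_2 with N^2 v_2 = 0 but N^1 v_2 ≠ 0; then v_{j-1} := N · v_j for j = 2, …, 2.

Pick v_2 = (1, 0, 0, 0)ᵀ.
Then v_1 = N · v_2 = (0, 1, 0, 0)ᵀ.

Sanity check: (A − (-3)·I) v_1 = (0, 0, 0, 0)ᵀ = 0. ✓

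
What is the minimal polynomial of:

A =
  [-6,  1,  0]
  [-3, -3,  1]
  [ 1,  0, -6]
x^3 + 15*x^2 + 75*x + 125

The characteristic polynomial is χ_A(x) = (x + 5)^3, so the eigenvalues are known. The minimal polynomial is
  m_A(x) = Π_λ (x − λ)^{k_λ}
where k_λ is the size of the *largest* Jordan block for λ (equivalently, the smallest k with (A − λI)^k v = 0 for every generalised eigenvector v of λ).

  λ = -5: largest Jordan block has size 3, contributing (x + 5)^3

So m_A(x) = (x + 5)^3 = x^3 + 15*x^2 + 75*x + 125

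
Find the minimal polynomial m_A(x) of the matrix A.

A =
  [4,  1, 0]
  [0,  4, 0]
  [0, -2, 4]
x^2 - 8*x + 16

The characteristic polynomial is χ_A(x) = (x - 4)^3, so the eigenvalues are known. The minimal polynomial is
  m_A(x) = Π_λ (x − λ)^{k_λ}
where k_λ is the size of the *largest* Jordan block for λ (equivalently, the smallest k with (A − λI)^k v = 0 for every generalised eigenvector v of λ).

  λ = 4: largest Jordan block has size 2, contributing (x − 4)^2

So m_A(x) = (x - 4)^2 = x^2 - 8*x + 16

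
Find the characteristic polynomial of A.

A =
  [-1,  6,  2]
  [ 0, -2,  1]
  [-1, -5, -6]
x^3 + 9*x^2 + 27*x + 27

Expanding det(x·I − A) (e.g. by cofactor expansion or by noting that A is similar to its Jordan form J, which has the same characteristic polynomial as A) gives
  χ_A(x) = x^3 + 9*x^2 + 27*x + 27
which factors as (x + 3)^3. The eigenvalues (with algebraic multiplicities) are λ = -3 with multiplicity 3.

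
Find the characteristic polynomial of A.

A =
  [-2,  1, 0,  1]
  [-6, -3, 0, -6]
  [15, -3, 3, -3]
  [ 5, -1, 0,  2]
x^4 - 18*x^2 + 81

Expanding det(x·I − A) (e.g. by cofactor expansion or by noting that A is similar to its Jordan form J, which has the same characteristic polynomial as A) gives
  χ_A(x) = x^4 - 18*x^2 + 81
which factors as (x - 3)^2*(x + 3)^2. The eigenvalues (with algebraic multiplicities) are λ = -3 with multiplicity 2, λ = 3 with multiplicity 2.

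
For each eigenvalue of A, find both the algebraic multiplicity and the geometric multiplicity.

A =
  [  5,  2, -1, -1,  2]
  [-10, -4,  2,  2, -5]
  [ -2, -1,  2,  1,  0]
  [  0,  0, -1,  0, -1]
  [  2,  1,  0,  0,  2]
λ = 1: alg = 5, geom = 2

Step 1 — factor the characteristic polynomial to read off the algebraic multiplicities:
  χ_A(x) = (x - 1)^5

Step 2 — compute geometric multiplicities via the rank-nullity identity g(λ) = n − rank(A − λI):
  rank(A − (1)·I) = 3, so dim ker(A − (1)·I) = n − 3 = 2

Summary:
  λ = 1: algebraic multiplicity = 5, geometric multiplicity = 2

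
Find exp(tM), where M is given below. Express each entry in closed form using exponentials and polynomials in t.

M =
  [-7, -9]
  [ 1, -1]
e^{tM} =
  [-3*t*exp(-4*t) + exp(-4*t), -9*t*exp(-4*t)]
  [t*exp(-4*t), 3*t*exp(-4*t) + exp(-4*t)]

Strategy: write M = P · J · P⁻¹ where J is a Jordan canonical form, so e^{tM} = P · e^{tJ} · P⁻¹, and e^{tJ} can be computed block-by-block.

M has Jordan form
J =
  [-4,  1]
  [ 0, -4]
(up to reordering of blocks).

Per-block formulas:
  For a 2×2 Jordan block J_2(-4): exp(t · J_2(-4)) = e^(-4t)·(I + t·N), where N is the 2×2 nilpotent shift.

After assembling e^{tJ} and conjugating by P, we get:

e^{tM} =
  [-3*t*exp(-4*t) + exp(-4*t), -9*t*exp(-4*t)]
  [t*exp(-4*t), 3*t*exp(-4*t) + exp(-4*t)]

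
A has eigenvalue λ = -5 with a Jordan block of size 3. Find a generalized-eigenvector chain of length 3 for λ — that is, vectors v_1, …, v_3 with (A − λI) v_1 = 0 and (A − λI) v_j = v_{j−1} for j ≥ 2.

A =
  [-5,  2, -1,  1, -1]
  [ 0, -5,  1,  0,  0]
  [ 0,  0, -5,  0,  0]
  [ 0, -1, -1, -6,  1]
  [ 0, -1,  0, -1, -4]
A Jordan chain for λ = -5 of length 3:
v_1 = (1, 0, 0, 0, 0)ᵀ
v_2 = (-1, 1, 0, -1, 0)ᵀ
v_3 = (0, 0, 1, 0, 0)ᵀ

Let N = A − (-5)·I. We want v_3 with N^3 v_3 = 0 but N^2 v_3 ≠ 0; then v_{j-1} := N · v_j for j = 3, …, 2.

Pick v_3 = (0, 0, 1, 0, 0)ᵀ.
Then v_2 = N · v_3 = (-1, 1, 0, -1, 0)ᵀ.
Then v_1 = N · v_2 = (1, 0, 0, 0, 0)ᵀ.

Sanity check: (A − (-5)·I) v_1 = (0, 0, 0, 0, 0)ᵀ = 0. ✓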